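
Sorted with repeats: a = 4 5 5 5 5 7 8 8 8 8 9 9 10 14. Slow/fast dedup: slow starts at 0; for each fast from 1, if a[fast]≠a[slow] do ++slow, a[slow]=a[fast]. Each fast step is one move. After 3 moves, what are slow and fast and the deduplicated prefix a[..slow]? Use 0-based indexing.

slow=1, fast=4, prefix=[4, 5]

(s=0,f=1) a[fast]=5≠a[slow]=4 write a[1]=5 → slow++,fast++
(s=1,f=2) a[fast]=5=a[slow] dup → fast++
(s=1,f=3) a[fast]=5=a[slow] dup → fast++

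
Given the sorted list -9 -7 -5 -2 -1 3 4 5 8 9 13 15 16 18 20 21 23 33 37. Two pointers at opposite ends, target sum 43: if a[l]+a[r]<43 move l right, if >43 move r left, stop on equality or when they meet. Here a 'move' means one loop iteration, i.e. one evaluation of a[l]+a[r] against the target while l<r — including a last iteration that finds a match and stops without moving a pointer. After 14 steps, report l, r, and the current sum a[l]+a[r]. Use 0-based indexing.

[0,18] -9+37=28 <43 → l++
[1,18] -7+37=30 <43 → l++
[2,18] -5+37=32 <43 → l++
[3,18] -2+37=35 <43 → l++
[4,18] -1+37=36 <43 → l++
[5,18] 3+37=40 <43 → l++
[6,18] 4+37=41 <43 → l++
[7,18] 5+37=42 <43 → l++
[8,18] 8+37=45 >43 → r--
[8,17] 8+33=41 <43 → l++
[9,17] 9+33=42 <43 → l++
[10,17] 13+33=46 >43 → r--
[10,16] 13+23=36 <43 → l++
[11,16] 15+23=38 <43 → l++

l=12, r=16, sum=39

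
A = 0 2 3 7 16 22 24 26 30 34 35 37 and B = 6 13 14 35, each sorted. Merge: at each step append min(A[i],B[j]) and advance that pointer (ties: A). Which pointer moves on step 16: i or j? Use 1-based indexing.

i

[i=1,j=1] A[i]=0<=B[j]=6 take 0 → i++
[i=2,j=1] A[i]=2<=B[j]=6 take 2 → i++
[i=3,j=1] A[i]=3<=B[j]=6 take 3 → i++
[i=4,j=1] A[i]=7>B[j]=6 take 6 → j++
[i=4,j=2] A[i]=7<=B[j]=13 take 7 → i++
[i=5,j=2] A[i]=16>B[j]=13 take 13 → j++
[i=5,j=3] A[i]=16>B[j]=14 take 14 → j++
[i=5,j=4] A[i]=16<=B[j]=35 take 16 → i++
[i=6,j=4] A[i]=22<=B[j]=35 take 22 → i++
[i=7,j=4] A[i]=24<=B[j]=35 take 24 → i++
[i=8,j=4] A[i]=26<=B[j]=35 take 26 → i++
[i=9,j=4] A[i]=30<=B[j]=35 take 30 → i++
[i=10,j=4] A[i]=34<=B[j]=35 take 34 → i++
[i=11,j=4] A[i]=35<=B[j]=35 take 35 → i++
[i=12,j=4] A[i]=37>B[j]=35 take 35 → j++
[i=12,j=5] B done, take A[i]=37 → i++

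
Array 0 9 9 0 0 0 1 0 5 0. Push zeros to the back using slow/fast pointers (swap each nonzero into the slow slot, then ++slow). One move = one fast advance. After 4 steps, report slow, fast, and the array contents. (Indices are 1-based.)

slow=1 fast=1: a[fast]=0, fast++
slow=1 fast=2: a[fast]=9≠0 swap→a[1]=9, slow++,fast++
slow=2 fast=3: a[fast]=9≠0 swap→a[2]=9, slow++,fast++
slow=3 fast=4: a[fast]=0, fast++

slow=3, fast=5, a=[9, 9, 0, 0, 0, 0, 1, 0, 5, 0]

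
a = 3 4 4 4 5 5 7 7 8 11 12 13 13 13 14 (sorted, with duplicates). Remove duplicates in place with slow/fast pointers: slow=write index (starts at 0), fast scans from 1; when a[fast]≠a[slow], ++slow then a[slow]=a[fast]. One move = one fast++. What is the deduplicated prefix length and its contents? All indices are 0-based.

length 9; prefix = [3, 4, 5, 7, 8, 11, 12, 13, 14]

(s=0,f=1) a[fast]=4≠a[slow]=3 write a[1]=4 → slow++,fast++
(s=1,f=2) a[fast]=4=a[slow] dup → fast++
(s=1,f=3) a[fast]=4=a[slow] dup → fast++
(s=1,f=4) a[fast]=5≠a[slow]=4 write a[2]=5 → slow++,fast++
(s=2,f=5) a[fast]=5=a[slow] dup → fast++
(s=2,f=6) a[fast]=7≠a[slow]=5 write a[3]=7 → slow++,fast++
(s=3,f=7) a[fast]=7=a[slow] dup → fast++
(s=3,f=8) a[fast]=8≠a[slow]=7 write a[4]=8 → slow++,fast++
(s=4,f=9) a[fast]=11≠a[slow]=8 write a[5]=11 → slow++,fast++
(s=5,f=10) a[fast]=12≠a[slow]=11 write a[6]=12 → slow++,fast++
(s=6,f=11) a[fast]=13≠a[slow]=12 write a[7]=13 → slow++,fast++
(s=7,f=12) a[fast]=13=a[slow] dup → fast++
(s=7,f=13) a[fast]=13=a[slow] dup → fast++
(s=7,f=14) a[fast]=14≠a[slow]=13 write a[8]=14 → slow++,fast++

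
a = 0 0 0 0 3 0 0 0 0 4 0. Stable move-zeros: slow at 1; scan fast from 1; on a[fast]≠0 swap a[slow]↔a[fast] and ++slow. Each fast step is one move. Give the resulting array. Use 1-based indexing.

[3, 4, 0, 0, 0, 0, 0, 0, 0, 0, 0]

slow=1 fast=1: a[fast]=0, fast++
slow=1 fast=2: a[fast]=0, fast++
slow=1 fast=3: a[fast]=0, fast++
slow=1 fast=4: a[fast]=0, fast++
slow=1 fast=5: a[fast]=3≠0 swap→a[1]=3, slow++,fast++
slow=2 fast=6: a[fast]=0, fast++
slow=2 fast=7: a[fast]=0, fast++
slow=2 fast=8: a[fast]=0, fast++
slow=2 fast=9: a[fast]=0, fast++
slow=2 fast=10: a[fast]=4≠0 swap→a[2]=4, slow++,fast++
slow=3 fast=11: a[fast]=0, fast++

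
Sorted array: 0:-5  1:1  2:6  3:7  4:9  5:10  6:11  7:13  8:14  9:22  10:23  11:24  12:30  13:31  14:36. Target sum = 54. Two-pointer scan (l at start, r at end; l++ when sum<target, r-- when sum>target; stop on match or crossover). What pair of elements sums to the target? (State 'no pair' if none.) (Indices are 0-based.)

[0,14] -5+36=31 <54 → l++
[1,14] 1+36=37 <54 → l++
[2,14] 6+36=42 <54 → l++
[3,14] 7+36=43 <54 → l++
[4,14] 9+36=45 <54 → l++
[5,14] 10+36=46 <54 → l++
[6,14] 11+36=47 <54 → l++
[7,14] 13+36=49 <54 → l++
[8,14] 14+36=50 <54 → l++
[9,14] 22+36=58 >54 → r--
[9,13] 22+31=53 <54 → l++
[10,13] 23+31=54 → found

(23, 31)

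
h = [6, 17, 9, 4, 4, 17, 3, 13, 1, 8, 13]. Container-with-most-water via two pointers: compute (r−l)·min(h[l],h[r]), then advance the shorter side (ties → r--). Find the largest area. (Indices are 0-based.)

l=0 r=10: min(6,13)*10=60 best=60 *, l++
l=1 r=10: min(17,13)*9=117 best=117 *, r--
l=1 r=9: min(17,8)*8=64 best=117, r--
l=1 r=8: min(17,1)*7=7 best=117, r--
l=1 r=7: min(17,13)*6=78 best=117, r--
l=1 r=6: min(17,3)*5=15 best=117, r--
l=1 r=5: min(17,17)*4=68 best=117, r--
l=1 r=4: min(17,4)*3=12 best=117, r--
l=1 r=3: min(17,4)*2=8 best=117, r--
l=1 r=2: min(17,9)*1=9 best=117, r--

max area = 117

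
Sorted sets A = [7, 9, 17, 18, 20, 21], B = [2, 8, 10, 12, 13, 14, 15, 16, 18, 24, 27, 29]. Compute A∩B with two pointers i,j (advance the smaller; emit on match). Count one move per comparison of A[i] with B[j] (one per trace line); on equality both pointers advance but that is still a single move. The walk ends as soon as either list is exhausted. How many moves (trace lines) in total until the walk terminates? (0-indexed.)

i=0 j=0: 7>2, j++
i=0 j=1: 7<8, i++
i=1 j=1: 9>8, j++
i=1 j=2: 9<10, i++
i=2 j=2: 17>10, j++
i=2 j=3: 17>12, j++
i=2 j=4: 17>13, j++
i=2 j=5: 17>14, j++
i=2 j=6: 17>15, j++
i=2 j=7: 17>16, j++
i=2 j=8: 17<18, i++
i=3 j=8: 18==18 emit, i++,j++
i=4 j=9: 20<24, i++
i=5 j=9: 21<24, i++

14 moves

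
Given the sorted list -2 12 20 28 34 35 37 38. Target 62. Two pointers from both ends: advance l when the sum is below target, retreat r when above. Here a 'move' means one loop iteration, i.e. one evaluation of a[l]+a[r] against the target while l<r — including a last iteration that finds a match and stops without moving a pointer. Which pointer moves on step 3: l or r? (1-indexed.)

l=1 r=8: -2+38=36 <62, l++
l=2 r=8: 12+38=50 <62, l++
l=3 r=8: 20+38=58 <62, l++

l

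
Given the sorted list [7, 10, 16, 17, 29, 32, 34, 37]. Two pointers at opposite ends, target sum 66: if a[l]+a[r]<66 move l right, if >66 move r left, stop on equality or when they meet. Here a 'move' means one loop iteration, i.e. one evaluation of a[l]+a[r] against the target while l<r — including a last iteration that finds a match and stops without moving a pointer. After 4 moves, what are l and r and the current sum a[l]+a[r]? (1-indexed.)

l=5, r=8, sum=66

l=1 r=8: 7+37=44 <66, l++
l=2 r=8: 10+37=47 <66, l++
l=3 r=8: 16+37=53 <66, l++
l=4 r=8: 17+37=54 <66, l++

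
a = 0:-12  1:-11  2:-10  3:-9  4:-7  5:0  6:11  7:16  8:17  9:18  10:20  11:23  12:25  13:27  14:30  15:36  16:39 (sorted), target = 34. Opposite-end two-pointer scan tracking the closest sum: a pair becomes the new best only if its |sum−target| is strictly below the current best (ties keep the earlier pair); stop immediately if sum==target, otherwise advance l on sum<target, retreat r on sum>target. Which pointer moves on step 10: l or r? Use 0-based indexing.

r

[0,16] -12+39=27 d=7 * → l++
[1,16] -11+39=28 d=6 * → l++
[2,16] -10+39=29 d=5 * → l++
[3,16] -9+39=30 d=4 * → l++
[4,16] -7+39=32 d=2 * → l++
[5,16] 0+39=39 d=5 → r--
[5,15] 0+36=36 d=2 → r--
[5,14] 0+30=30 d=4 → l++
[6,14] 11+30=41 d=7 → r--
[6,13] 11+27=38 d=4 → r--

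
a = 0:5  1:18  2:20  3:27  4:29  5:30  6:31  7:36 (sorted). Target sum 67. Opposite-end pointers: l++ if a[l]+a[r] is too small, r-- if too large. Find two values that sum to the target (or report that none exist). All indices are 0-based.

[0,7] 5+36=41 <67 → l++
[1,7] 18+36=54 <67 → l++
[2,7] 20+36=56 <67 → l++
[3,7] 27+36=63 <67 → l++
[4,7] 29+36=65 <67 → l++
[5,7] 30+36=66 <67 → l++
[6,7] 31+36=67 → found

(31, 36)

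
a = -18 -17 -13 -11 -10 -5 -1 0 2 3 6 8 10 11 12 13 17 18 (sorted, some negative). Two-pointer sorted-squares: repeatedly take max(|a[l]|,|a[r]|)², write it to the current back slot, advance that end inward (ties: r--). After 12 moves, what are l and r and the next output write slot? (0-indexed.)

l=5, r=10, next write slot=5

[0,17] |-18|<=|18| out[17]=324 → r--
[0,16] |-18|>|17| out[16]=324 → l++
[1,16] |-17|<=|17| out[15]=289 → r--
[1,15] |-17|>|13| out[14]=289 → l++
[2,15] |-13|<=|13| out[13]=169 → r--
[2,14] |-13|>|12| out[12]=169 → l++
[3,14] |-11|<=|12| out[11]=144 → r--
[3,13] |-11|<=|11| out[10]=121 → r--
[3,12] |-11|>|10| out[9]=121 → l++
[4,12] |-10|<=|10| out[8]=100 → r--
[4,11] |-10|>|8| out[7]=100 → l++
[5,11] |-5|<=|8| out[6]=64 → r--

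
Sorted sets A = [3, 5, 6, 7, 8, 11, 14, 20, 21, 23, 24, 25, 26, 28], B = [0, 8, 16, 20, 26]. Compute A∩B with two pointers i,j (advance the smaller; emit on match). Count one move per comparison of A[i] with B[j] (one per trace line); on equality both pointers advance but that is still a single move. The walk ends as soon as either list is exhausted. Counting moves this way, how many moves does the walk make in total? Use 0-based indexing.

[i=0,j=0] 3>0 → j++
[i=0,j=1] 3<8 → i++
[i=1,j=1] 5<8 → i++
[i=2,j=1] 6<8 → i++
[i=3,j=1] 7<8 → i++
[i=4,j=1] 8==8 emit → i++,j++
[i=5,j=2] 11<16 → i++
[i=6,j=2] 14<16 → i++
[i=7,j=2] 20>16 → j++
[i=7,j=3] 20==20 emit → i++,j++
[i=8,j=4] 21<26 → i++
[i=9,j=4] 23<26 → i++
[i=10,j=4] 24<26 → i++
[i=11,j=4] 25<26 → i++
[i=12,j=4] 26==26 emit → i++,j++

15 moves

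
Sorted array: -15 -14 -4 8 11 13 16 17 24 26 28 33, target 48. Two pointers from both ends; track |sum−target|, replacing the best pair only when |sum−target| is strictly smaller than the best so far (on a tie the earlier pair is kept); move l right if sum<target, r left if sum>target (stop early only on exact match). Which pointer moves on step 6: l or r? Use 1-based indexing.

l

l=1 r=12: -15+33=18 d=30 *, l++
l=2 r=12: -14+33=19 d=29 *, l++
l=3 r=12: -4+33=29 d=19 *, l++
l=4 r=12: 8+33=41 d=7 *, l++
l=5 r=12: 11+33=44 d=4 *, l++
l=6 r=12: 13+33=46 d=2 *, l++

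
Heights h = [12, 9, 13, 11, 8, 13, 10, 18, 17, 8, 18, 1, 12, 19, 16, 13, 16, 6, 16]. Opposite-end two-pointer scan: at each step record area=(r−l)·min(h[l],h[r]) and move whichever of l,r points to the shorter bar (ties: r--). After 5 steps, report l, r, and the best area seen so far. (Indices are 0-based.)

l=5, r=18, best area=216

l=0 r=18: min(12,16)*18=216 best=216 *, l++
l=1 r=18: min(9,16)*17=153 best=216, l++
l=2 r=18: min(13,16)*16=208 best=216, l++
l=3 r=18: min(11,16)*15=165 best=216, l++
l=4 r=18: min(8,16)*14=112 best=216, l++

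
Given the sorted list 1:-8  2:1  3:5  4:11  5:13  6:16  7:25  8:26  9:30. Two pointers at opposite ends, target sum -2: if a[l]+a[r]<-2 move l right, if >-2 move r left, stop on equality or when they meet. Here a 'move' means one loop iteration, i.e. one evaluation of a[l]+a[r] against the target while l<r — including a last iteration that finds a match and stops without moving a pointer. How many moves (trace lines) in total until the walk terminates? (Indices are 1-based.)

l=1 r=9: -8+30=22 >-2, r--
l=1 r=8: -8+26=18 >-2, r--
l=1 r=7: -8+25=17 >-2, r--
l=1 r=6: -8+16=8 >-2, r--
l=1 r=5: -8+13=5 >-2, r--
l=1 r=4: -8+11=3 >-2, r--
l=1 r=3: -8+5=-3 <-2, l++
l=2 r=3: 1+5=6 >-2, r--

8 moves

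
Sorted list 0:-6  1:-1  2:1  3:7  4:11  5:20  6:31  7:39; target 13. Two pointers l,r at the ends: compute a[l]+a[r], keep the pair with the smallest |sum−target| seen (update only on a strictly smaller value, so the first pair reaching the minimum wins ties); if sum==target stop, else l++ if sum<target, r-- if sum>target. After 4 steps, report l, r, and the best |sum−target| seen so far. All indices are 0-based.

l=0 r=7: -6+39=33 d=20 *, r--
l=0 r=6: -6+31=25 d=12 *, r--
l=0 r=5: -6+20=14 d=1 *, r--
l=0 r=4: -6+11=5 d=8, l++

l=1, r=4, best |Δ|=1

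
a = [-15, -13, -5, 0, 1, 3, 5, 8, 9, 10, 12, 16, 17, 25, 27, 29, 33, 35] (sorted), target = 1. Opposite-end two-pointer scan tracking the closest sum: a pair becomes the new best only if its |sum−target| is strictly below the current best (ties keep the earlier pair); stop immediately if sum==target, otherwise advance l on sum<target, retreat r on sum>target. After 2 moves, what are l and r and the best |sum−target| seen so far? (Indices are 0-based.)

l=0, r=15, best |Δ|=17

[0,17] -15+35=20 d=19 * → r--
[0,16] -15+33=18 d=17 * → r--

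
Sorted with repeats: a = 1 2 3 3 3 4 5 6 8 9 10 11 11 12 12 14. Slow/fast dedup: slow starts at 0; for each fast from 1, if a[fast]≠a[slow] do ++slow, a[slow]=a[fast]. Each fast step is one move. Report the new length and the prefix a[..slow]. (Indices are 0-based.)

length 12; prefix = [1, 2, 3, 4, 5, 6, 8, 9, 10, 11, 12, 14]

slow=0 fast=1: a[fast]=2≠a[slow]=1 write a[1]=2, slow++,fast++
slow=1 fast=2: a[fast]=3≠a[slow]=2 write a[2]=3, slow++,fast++
slow=2 fast=3: a[fast]=3=a[slow] dup, fast++
slow=2 fast=4: a[fast]=3=a[slow] dup, fast++
slow=2 fast=5: a[fast]=4≠a[slow]=3 write a[3]=4, slow++,fast++
slow=3 fast=6: a[fast]=5≠a[slow]=4 write a[4]=5, slow++,fast++
slow=4 fast=7: a[fast]=6≠a[slow]=5 write a[5]=6, slow++,fast++
slow=5 fast=8: a[fast]=8≠a[slow]=6 write a[6]=8, slow++,fast++
slow=6 fast=9: a[fast]=9≠a[slow]=8 write a[7]=9, slow++,fast++
slow=7 fast=10: a[fast]=10≠a[slow]=9 write a[8]=10, slow++,fast++
slow=8 fast=11: a[fast]=11≠a[slow]=10 write a[9]=11, slow++,fast++
slow=9 fast=12: a[fast]=11=a[slow] dup, fast++
slow=9 fast=13: a[fast]=12≠a[slow]=11 write a[10]=12, slow++,fast++
slow=10 fast=14: a[fast]=12=a[slow] dup, fast++
slow=10 fast=15: a[fast]=14≠a[slow]=12 write a[11]=14, slow++,fast++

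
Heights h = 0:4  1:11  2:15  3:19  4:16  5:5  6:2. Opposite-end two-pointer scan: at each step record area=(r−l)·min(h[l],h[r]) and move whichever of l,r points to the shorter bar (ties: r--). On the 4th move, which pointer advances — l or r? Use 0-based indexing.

[0,6] min(4,2)*6=12 best=12 * → r--
[0,5] min(4,5)*5=20 best=20 * → l++
[1,5] min(11,5)*4=20 best=20 → r--
[1,4] min(11,16)*3=33 best=33 * → l++

l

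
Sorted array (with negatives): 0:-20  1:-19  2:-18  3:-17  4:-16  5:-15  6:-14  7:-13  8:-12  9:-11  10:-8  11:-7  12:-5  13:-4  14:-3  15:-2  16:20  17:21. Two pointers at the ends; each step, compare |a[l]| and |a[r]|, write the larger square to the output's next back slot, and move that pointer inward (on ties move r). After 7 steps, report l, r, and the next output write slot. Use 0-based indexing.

l=0 r=17: |-20|<=|21| out[17]=441, r--
l=0 r=16: |-20|<=|20| out[16]=400, r--
l=0 r=15: |-20|>|-2| out[15]=400, l++
l=1 r=15: |-19|>|-2| out[14]=361, l++
l=2 r=15: |-18|>|-2| out[13]=324, l++
l=3 r=15: |-17|>|-2| out[12]=289, l++
l=4 r=15: |-16|>|-2| out[11]=256, l++

l=5, r=15, next write slot=10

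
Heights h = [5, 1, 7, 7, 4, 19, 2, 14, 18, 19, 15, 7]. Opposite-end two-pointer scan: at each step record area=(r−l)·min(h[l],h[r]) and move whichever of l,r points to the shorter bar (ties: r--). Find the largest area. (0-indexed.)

l=0 r=11: min(5,7)*11=55 best=55 *, l++
l=1 r=11: min(1,7)*10=10 best=55, l++
l=2 r=11: min(7,7)*9=63 best=63 *, r--
l=2 r=10: min(7,15)*8=56 best=63, l++
l=3 r=10: min(7,15)*7=49 best=63, l++
l=4 r=10: min(4,15)*6=24 best=63, l++
l=5 r=10: min(19,15)*5=75 best=75 *, r--
l=5 r=9: min(19,19)*4=76 best=76 *, r--
l=5 r=8: min(19,18)*3=54 best=76, r--
l=5 r=7: min(19,14)*2=28 best=76, r--
l=5 r=6: min(19,2)*1=2 best=76, r--

max area = 76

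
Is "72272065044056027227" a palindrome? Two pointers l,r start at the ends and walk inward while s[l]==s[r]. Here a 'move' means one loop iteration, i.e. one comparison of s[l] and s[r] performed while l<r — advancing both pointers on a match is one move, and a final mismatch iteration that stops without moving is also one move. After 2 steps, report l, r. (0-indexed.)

[0,19] '7'=='7' → l++,r--
[1,18] '2'=='2' → l++,r--

l=2, r=17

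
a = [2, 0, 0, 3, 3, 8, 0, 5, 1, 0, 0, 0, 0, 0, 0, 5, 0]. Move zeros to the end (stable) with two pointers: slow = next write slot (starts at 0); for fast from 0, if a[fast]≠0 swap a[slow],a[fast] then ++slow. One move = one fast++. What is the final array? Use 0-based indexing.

[2, 3, 3, 8, 5, 1, 5, 0, 0, 0, 0, 0, 0, 0, 0, 0, 0]

(s=0,f=0) a[fast]=2≠0 swap→a[0]=2 → slow++,fast++
(s=1,f=1) a[fast]=0 → fast++
(s=1,f=2) a[fast]=0 → fast++
(s=1,f=3) a[fast]=3≠0 swap→a[1]=3 → slow++,fast++
(s=2,f=4) a[fast]=3≠0 swap→a[2]=3 → slow++,fast++
(s=3,f=5) a[fast]=8≠0 swap→a[3]=8 → slow++,fast++
(s=4,f=6) a[fast]=0 → fast++
(s=4,f=7) a[fast]=5≠0 swap→a[4]=5 → slow++,fast++
(s=5,f=8) a[fast]=1≠0 swap→a[5]=1 → slow++,fast++
(s=6,f=9) a[fast]=0 → fast++
(s=6,f=10) a[fast]=0 → fast++
(s=6,f=11) a[fast]=0 → fast++
(s=6,f=12) a[fast]=0 → fast++
(s=6,f=13) a[fast]=0 → fast++
(s=6,f=14) a[fast]=0 → fast++
(s=6,f=15) a[fast]=5≠0 swap→a[6]=5 → slow++,fast++
(s=7,f=16) a[fast]=0 → fast++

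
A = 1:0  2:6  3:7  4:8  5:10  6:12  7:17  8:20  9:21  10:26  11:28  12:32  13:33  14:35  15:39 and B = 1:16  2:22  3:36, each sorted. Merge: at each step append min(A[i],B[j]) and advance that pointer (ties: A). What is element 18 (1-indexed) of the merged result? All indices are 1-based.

merged[18] = 39

[i=1,j=1] A[i]=0<=B[j]=16 take 0 → i++
[i=2,j=1] A[i]=6<=B[j]=16 take 6 → i++
[i=3,j=1] A[i]=7<=B[j]=16 take 7 → i++
[i=4,j=1] A[i]=8<=B[j]=16 take 8 → i++
[i=5,j=1] A[i]=10<=B[j]=16 take 10 → i++
[i=6,j=1] A[i]=12<=B[j]=16 take 12 → i++
[i=7,j=1] A[i]=17>B[j]=16 take 16 → j++
[i=7,j=2] A[i]=17<=B[j]=22 take 17 → i++
[i=8,j=2] A[i]=20<=B[j]=22 take 20 → i++
[i=9,j=2] A[i]=21<=B[j]=22 take 21 → i++
[i=10,j=2] A[i]=26>B[j]=22 take 22 → j++
[i=10,j=3] A[i]=26<=B[j]=36 take 26 → i++
[i=11,j=3] A[i]=28<=B[j]=36 take 28 → i++
[i=12,j=3] A[i]=32<=B[j]=36 take 32 → i++
[i=13,j=3] A[i]=33<=B[j]=36 take 33 → i++
[i=14,j=3] A[i]=35<=B[j]=36 take 35 → i++
[i=15,j=3] A[i]=39>B[j]=36 take 36 → j++
[i=15,j=4] B done, take A[i]=39 → i++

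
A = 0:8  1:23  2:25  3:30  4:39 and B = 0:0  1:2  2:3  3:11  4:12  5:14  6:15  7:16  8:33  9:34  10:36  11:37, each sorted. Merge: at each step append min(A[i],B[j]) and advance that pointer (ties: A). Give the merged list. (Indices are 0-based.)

[i=0,j=0] A[i]=8>B[j]=0 take 0 → j++
[i=0,j=1] A[i]=8>B[j]=2 take 2 → j++
[i=0,j=2] A[i]=8>B[j]=3 take 3 → j++
[i=0,j=3] A[i]=8<=B[j]=11 take 8 → i++
[i=1,j=3] A[i]=23>B[j]=11 take 11 → j++
[i=1,j=4] A[i]=23>B[j]=12 take 12 → j++
[i=1,j=5] A[i]=23>B[j]=14 take 14 → j++
[i=1,j=6] A[i]=23>B[j]=15 take 15 → j++
[i=1,j=7] A[i]=23>B[j]=16 take 16 → j++
[i=1,j=8] A[i]=23<=B[j]=33 take 23 → i++
[i=2,j=8] A[i]=25<=B[j]=33 take 25 → i++
[i=3,j=8] A[i]=30<=B[j]=33 take 30 → i++
[i=4,j=8] A[i]=39>B[j]=33 take 33 → j++
[i=4,j=9] A[i]=39>B[j]=34 take 34 → j++
[i=4,j=10] A[i]=39>B[j]=36 take 36 → j++
[i=4,j=11] A[i]=39>B[j]=37 take 37 → j++
[i=4,j=12] B done, take A[i]=39 → i++

[0, 2, 3, 8, 11, 12, 14, 15, 16, 23, 25, 30, 33, 34, 36, 37, 39]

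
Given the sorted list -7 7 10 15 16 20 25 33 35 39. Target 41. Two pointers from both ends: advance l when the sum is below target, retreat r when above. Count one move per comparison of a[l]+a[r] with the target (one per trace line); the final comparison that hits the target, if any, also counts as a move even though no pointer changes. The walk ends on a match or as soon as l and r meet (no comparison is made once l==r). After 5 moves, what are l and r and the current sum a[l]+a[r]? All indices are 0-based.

[0,9] -7+39=32 <41 → l++
[1,9] 7+39=46 >41 → r--
[1,8] 7+35=42 >41 → r--
[1,7] 7+33=40 <41 → l++
[2,7] 10+33=43 >41 → r--

l=2, r=6, sum=35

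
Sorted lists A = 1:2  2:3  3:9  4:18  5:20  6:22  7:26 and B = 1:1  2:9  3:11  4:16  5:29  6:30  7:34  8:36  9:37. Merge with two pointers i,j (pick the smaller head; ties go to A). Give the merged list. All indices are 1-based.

[1, 2, 3, 9, 9, 11, 16, 18, 20, 22, 26, 29, 30, 34, 36, 37]

[i=1,j=1] A[i]=2>B[j]=1 take 1 → j++
[i=1,j=2] A[i]=2<=B[j]=9 take 2 → i++
[i=2,j=2] A[i]=3<=B[j]=9 take 3 → i++
[i=3,j=2] A[i]=9<=B[j]=9 take 9 → i++
[i=4,j=2] A[i]=18>B[j]=9 take 9 → j++
[i=4,j=3] A[i]=18>B[j]=11 take 11 → j++
[i=4,j=4] A[i]=18>B[j]=16 take 16 → j++
[i=4,j=5] A[i]=18<=B[j]=29 take 18 → i++
[i=5,j=5] A[i]=20<=B[j]=29 take 20 → i++
[i=6,j=5] A[i]=22<=B[j]=29 take 22 → i++
[i=7,j=5] A[i]=26<=B[j]=29 take 26 → i++
[i=8,j=5] A done, take B[j]=29 → j++
[i=8,j=6] A done, take B[j]=30 → j++
[i=8,j=7] A done, take B[j]=34 → j++
[i=8,j=8] A done, take B[j]=36 → j++
[i=8,j=9] A done, take B[j]=37 → j++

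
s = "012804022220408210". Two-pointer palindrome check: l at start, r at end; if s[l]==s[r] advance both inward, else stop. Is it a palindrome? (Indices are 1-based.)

[1,18] '0'=='0' → l++,r--
[2,17] '1'=='1' → l++,r--
[3,16] '2'=='2' → l++,r--
[4,15] '8'=='8' → l++,r--
[5,14] '0'=='0' → l++,r--
[6,13] '4'=='4' → l++,r--
[7,12] '0'=='0' → l++,r--
[8,11] '2'=='2' → l++,r--
[9,10] '2'=='2' → l++,r--

palindrome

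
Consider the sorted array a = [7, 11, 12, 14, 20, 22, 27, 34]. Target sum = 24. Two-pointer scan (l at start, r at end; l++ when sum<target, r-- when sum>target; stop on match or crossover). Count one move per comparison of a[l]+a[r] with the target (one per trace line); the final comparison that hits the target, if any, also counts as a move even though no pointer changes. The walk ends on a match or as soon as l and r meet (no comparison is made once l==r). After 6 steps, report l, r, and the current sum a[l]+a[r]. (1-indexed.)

l=1 r=8: 7+34=41 >24, r--
l=1 r=7: 7+27=34 >24, r--
l=1 r=6: 7+22=29 >24, r--
l=1 r=5: 7+20=27 >24, r--
l=1 r=4: 7+14=21 <24, l++
l=2 r=4: 11+14=25 >24, r--

l=2, r=3, sum=23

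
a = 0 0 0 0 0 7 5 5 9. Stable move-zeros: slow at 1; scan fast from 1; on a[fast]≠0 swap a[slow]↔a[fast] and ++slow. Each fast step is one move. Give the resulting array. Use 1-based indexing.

[7, 5, 5, 9, 0, 0, 0, 0, 0]

slow=1 fast=1: a[fast]=0, fast++
slow=1 fast=2: a[fast]=0, fast++
slow=1 fast=3: a[fast]=0, fast++
slow=1 fast=4: a[fast]=0, fast++
slow=1 fast=5: a[fast]=0, fast++
slow=1 fast=6: a[fast]=7≠0 swap→a[1]=7, slow++,fast++
slow=2 fast=7: a[fast]=5≠0 swap→a[2]=5, slow++,fast++
slow=3 fast=8: a[fast]=5≠0 swap→a[3]=5, slow++,fast++
slow=4 fast=9: a[fast]=9≠0 swap→a[4]=9, slow++,fast++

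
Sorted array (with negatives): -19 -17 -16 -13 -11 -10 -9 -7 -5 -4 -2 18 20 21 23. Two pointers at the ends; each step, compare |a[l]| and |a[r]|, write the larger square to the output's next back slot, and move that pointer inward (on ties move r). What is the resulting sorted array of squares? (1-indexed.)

[4, 16, 25, 49, 81, 100, 121, 169, 256, 289, 324, 361, 400, 441, 529]

[1,15] |-19|<=|23| out[15]=529 → r--
[1,14] |-19|<=|21| out[14]=441 → r--
[1,13] |-19|<=|20| out[13]=400 → r--
[1,12] |-19|>|18| out[12]=361 → l++
[2,12] |-17|<=|18| out[11]=324 → r--
[2,11] |-17|>|-2| out[10]=289 → l++
[3,11] |-16|>|-2| out[9]=256 → l++
[4,11] |-13|>|-2| out[8]=169 → l++
[5,11] |-11|>|-2| out[7]=121 → l++
[6,11] |-10|>|-2| out[6]=100 → l++
[7,11] |-9|>|-2| out[5]=81 → l++
[8,11] |-7|>|-2| out[4]=49 → l++
[9,11] |-5|>|-2| out[3]=25 → l++
[10,11] |-4|>|-2| out[2]=16 → l++
[11,11] |-2|<=|-2| out[1]=4 → r--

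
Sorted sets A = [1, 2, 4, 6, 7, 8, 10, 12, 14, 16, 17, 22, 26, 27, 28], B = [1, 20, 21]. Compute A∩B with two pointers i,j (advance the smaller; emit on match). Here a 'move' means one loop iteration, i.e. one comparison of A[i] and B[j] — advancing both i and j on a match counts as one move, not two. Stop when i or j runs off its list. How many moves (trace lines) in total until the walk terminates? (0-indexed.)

i=0 j=0: 1==1 emit, i++,j++
i=1 j=1: 2<20, i++
i=2 j=1: 4<20, i++
i=3 j=1: 6<20, i++
i=4 j=1: 7<20, i++
i=5 j=1: 8<20, i++
i=6 j=1: 10<20, i++
i=7 j=1: 12<20, i++
i=8 j=1: 14<20, i++
i=9 j=1: 16<20, i++
i=10 j=1: 17<20, i++
i=11 j=1: 22>20, j++
i=11 j=2: 22>21, j++

13 moves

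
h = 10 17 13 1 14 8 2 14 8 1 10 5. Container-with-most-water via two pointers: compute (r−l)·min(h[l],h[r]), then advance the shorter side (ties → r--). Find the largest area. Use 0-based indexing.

l=0 r=11: min(10,5)*11=55 best=55 *, r--
l=0 r=10: min(10,10)*10=100 best=100 *, r--
l=0 r=9: min(10,1)*9=9 best=100, r--
l=0 r=8: min(10,8)*8=64 best=100, r--
l=0 r=7: min(10,14)*7=70 best=100, l++
l=1 r=7: min(17,14)*6=84 best=100, r--
l=1 r=6: min(17,2)*5=10 best=100, r--
l=1 r=5: min(17,8)*4=32 best=100, r--
l=1 r=4: min(17,14)*3=42 best=100, r--
l=1 r=3: min(17,1)*2=2 best=100, r--
l=1 r=2: min(17,13)*1=13 best=100, r--

max area = 100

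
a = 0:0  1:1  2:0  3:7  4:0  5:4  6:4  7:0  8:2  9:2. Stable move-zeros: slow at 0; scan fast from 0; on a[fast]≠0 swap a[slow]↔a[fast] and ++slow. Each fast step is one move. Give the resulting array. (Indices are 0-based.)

(s=0,f=0) a[fast]=0 → fast++
(s=0,f=1) a[fast]=1≠0 swap→a[0]=1 → slow++,fast++
(s=1,f=2) a[fast]=0 → fast++
(s=1,f=3) a[fast]=7≠0 swap→a[1]=7 → slow++,fast++
(s=2,f=4) a[fast]=0 → fast++
(s=2,f=5) a[fast]=4≠0 swap→a[2]=4 → slow++,fast++
(s=3,f=6) a[fast]=4≠0 swap→a[3]=4 → slow++,fast++
(s=4,f=7) a[fast]=0 → fast++
(s=4,f=8) a[fast]=2≠0 swap→a[4]=2 → slow++,fast++
(s=5,f=9) a[fast]=2≠0 swap→a[5]=2 → slow++,fast++

[1, 7, 4, 4, 2, 2, 0, 0, 0, 0]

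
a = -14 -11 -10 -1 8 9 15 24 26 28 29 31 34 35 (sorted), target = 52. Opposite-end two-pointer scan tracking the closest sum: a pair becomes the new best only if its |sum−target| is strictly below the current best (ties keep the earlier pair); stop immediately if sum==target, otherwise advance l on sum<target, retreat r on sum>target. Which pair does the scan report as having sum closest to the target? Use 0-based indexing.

l=0 r=13: -14+35=21 d=31 *, l++
l=1 r=13: -11+35=24 d=28 *, l++
l=2 r=13: -10+35=25 d=27 *, l++
l=3 r=13: -1+35=34 d=18 *, l++
l=4 r=13: 8+35=43 d=9 *, l++
l=5 r=13: 9+35=44 d=8 *, l++
l=6 r=13: 15+35=50 d=2 *, l++
l=7 r=13: 24+35=59 d=7, r--
l=7 r=12: 24+34=58 d=6, r--
l=7 r=11: 24+31=55 d=3, r--
l=7 r=10: 24+29=53 d=1 *, r--
l=7 r=9: 24+28=52 d=0 *, stop

pair (24, 28) with sum 52 (|Δ|=0)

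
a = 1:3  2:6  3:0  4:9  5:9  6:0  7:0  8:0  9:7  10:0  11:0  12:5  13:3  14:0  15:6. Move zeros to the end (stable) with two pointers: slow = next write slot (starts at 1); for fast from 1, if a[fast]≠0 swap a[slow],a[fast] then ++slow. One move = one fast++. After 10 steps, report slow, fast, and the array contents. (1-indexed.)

(s=1,f=1) a[fast]=3≠0 swap→a[1]=3 → slow++,fast++
(s=2,f=2) a[fast]=6≠0 swap→a[2]=6 → slow++,fast++
(s=3,f=3) a[fast]=0 → fast++
(s=3,f=4) a[fast]=9≠0 swap→a[3]=9 → slow++,fast++
(s=4,f=5) a[fast]=9≠0 swap→a[4]=9 → slow++,fast++
(s=5,f=6) a[fast]=0 → fast++
(s=5,f=7) a[fast]=0 → fast++
(s=5,f=8) a[fast]=0 → fast++
(s=5,f=9) a[fast]=7≠0 swap→a[5]=7 → slow++,fast++
(s=6,f=10) a[fast]=0 → fast++

slow=6, fast=11, a=[3, 6, 9, 9, 7, 0, 0, 0, 0, 0, 0, 5, 3, 0, 6]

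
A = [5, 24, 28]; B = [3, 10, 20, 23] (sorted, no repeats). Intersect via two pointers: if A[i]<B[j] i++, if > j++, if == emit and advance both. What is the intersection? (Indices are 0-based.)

[i=0,j=0] 5>3 → j++
[i=0,j=1] 5<10 → i++
[i=1,j=1] 24>10 → j++
[i=1,j=2] 24>20 → j++
[i=1,j=3] 24>23 → j++

intersection = []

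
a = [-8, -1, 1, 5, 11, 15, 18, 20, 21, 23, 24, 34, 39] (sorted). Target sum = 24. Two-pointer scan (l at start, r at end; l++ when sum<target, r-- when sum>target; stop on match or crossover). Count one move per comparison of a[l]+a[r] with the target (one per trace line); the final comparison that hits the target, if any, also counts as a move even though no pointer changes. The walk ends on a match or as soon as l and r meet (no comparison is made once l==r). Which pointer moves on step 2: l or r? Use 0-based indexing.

l=0 r=12: -8+39=31 >24, r--
l=0 r=11: -8+34=26 >24, r--

r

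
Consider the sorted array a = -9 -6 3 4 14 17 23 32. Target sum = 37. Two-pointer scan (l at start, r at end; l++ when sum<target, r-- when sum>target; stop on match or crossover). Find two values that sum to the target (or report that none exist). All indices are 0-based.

(14, 23)

[0,7] -9+32=23 <37 → l++
[1,7] -6+32=26 <37 → l++
[2,7] 3+32=35 <37 → l++
[3,7] 4+32=36 <37 → l++
[4,7] 14+32=46 >37 → r--
[4,6] 14+23=37 → found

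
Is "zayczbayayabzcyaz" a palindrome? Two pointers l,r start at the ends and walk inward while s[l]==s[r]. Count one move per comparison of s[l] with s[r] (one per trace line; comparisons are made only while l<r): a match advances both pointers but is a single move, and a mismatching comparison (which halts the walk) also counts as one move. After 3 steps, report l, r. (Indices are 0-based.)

[0,16] 'z'=='z' → l++,r--
[1,15] 'a'=='a' → l++,r--
[2,14] 'y'=='y' → l++,r--

l=3, r=13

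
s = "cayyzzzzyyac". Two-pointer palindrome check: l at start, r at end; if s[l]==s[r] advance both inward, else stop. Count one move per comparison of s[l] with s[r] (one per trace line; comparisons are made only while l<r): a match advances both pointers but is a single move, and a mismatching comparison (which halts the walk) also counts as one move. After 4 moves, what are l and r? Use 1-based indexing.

l=5, r=8

l=1 r=12: 'c'=='c', l++,r--
l=2 r=11: 'a'=='a', l++,r--
l=3 r=10: 'y'=='y', l++,r--
l=4 r=9: 'y'=='y', l++,r--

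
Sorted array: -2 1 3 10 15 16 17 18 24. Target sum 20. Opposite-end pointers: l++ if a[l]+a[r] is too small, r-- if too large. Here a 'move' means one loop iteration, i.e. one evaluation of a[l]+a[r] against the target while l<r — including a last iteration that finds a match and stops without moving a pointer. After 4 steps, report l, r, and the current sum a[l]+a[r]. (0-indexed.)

[0,8] -2+24=22 >20 → r--
[0,7] -2+18=16 <20 → l++
[1,7] 1+18=19 <20 → l++
[2,7] 3+18=21 >20 → r--

l=2, r=6, sum=20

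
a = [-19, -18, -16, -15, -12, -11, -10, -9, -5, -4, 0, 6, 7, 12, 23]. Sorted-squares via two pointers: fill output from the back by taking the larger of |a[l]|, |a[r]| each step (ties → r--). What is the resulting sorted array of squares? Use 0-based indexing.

[0, 16, 25, 36, 49, 81, 100, 121, 144, 144, 225, 256, 324, 361, 529]

l=0 r=14: |-19|<=|23| out[14]=529, r--
l=0 r=13: |-19|>|12| out[13]=361, l++
l=1 r=13: |-18|>|12| out[12]=324, l++
l=2 r=13: |-16|>|12| out[11]=256, l++
l=3 r=13: |-15|>|12| out[10]=225, l++
l=4 r=13: |-12|<=|12| out[9]=144, r--
l=4 r=12: |-12|>|7| out[8]=144, l++
l=5 r=12: |-11|>|7| out[7]=121, l++
l=6 r=12: |-10|>|7| out[6]=100, l++
l=7 r=12: |-9|>|7| out[5]=81, l++
l=8 r=12: |-5|<=|7| out[4]=49, r--
l=8 r=11: |-5|<=|6| out[3]=36, r--
l=8 r=10: |-5|>|0| out[2]=25, l++
l=9 r=10: |-4|>|0| out[1]=16, l++
l=10 r=10: |0|<=|0| out[0]=0, r--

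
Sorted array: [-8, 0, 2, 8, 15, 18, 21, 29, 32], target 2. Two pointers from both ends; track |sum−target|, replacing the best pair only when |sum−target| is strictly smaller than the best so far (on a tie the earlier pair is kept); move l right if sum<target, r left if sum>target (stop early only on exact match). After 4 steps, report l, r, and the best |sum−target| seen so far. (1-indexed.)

[1,9] -8+32=24 d=22 * → r--
[1,8] -8+29=21 d=19 * → r--
[1,7] -8+21=13 d=11 * → r--
[1,6] -8+18=10 d=8 * → r--

l=1, r=5, best |Δ|=8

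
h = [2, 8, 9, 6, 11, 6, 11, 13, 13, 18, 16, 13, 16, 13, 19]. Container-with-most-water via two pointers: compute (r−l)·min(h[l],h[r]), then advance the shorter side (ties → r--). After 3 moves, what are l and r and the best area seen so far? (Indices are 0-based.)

[0,14] min(2,19)*14=28 best=28 * → l++
[1,14] min(8,19)*13=104 best=104 * → l++
[2,14] min(9,19)*12=108 best=108 * → l++

l=3, r=14, best area=108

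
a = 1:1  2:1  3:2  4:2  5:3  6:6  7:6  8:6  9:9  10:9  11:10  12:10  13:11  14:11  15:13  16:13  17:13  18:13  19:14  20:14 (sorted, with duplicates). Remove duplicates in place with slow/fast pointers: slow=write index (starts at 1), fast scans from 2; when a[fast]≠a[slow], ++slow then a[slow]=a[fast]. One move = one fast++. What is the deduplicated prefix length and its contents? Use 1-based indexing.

length 9; prefix = [1, 2, 3, 6, 9, 10, 11, 13, 14]

slow=1 fast=2: a[fast]=1=a[slow] dup, fast++
slow=1 fast=3: a[fast]=2≠a[slow]=1 write a[2]=2, slow++,fast++
slow=2 fast=4: a[fast]=2=a[slow] dup, fast++
slow=2 fast=5: a[fast]=3≠a[slow]=2 write a[3]=3, slow++,fast++
slow=3 fast=6: a[fast]=6≠a[slow]=3 write a[4]=6, slow++,fast++
slow=4 fast=7: a[fast]=6=a[slow] dup, fast++
slow=4 fast=8: a[fast]=6=a[slow] dup, fast++
slow=4 fast=9: a[fast]=9≠a[slow]=6 write a[5]=9, slow++,fast++
slow=5 fast=10: a[fast]=9=a[slow] dup, fast++
slow=5 fast=11: a[fast]=10≠a[slow]=9 write a[6]=10, slow++,fast++
slow=6 fast=12: a[fast]=10=a[slow] dup, fast++
slow=6 fast=13: a[fast]=11≠a[slow]=10 write a[7]=11, slow++,fast++
slow=7 fast=14: a[fast]=11=a[slow] dup, fast++
slow=7 fast=15: a[fast]=13≠a[slow]=11 write a[8]=13, slow++,fast++
slow=8 fast=16: a[fast]=13=a[slow] dup, fast++
slow=8 fast=17: a[fast]=13=a[slow] dup, fast++
slow=8 fast=18: a[fast]=13=a[slow] dup, fast++
slow=8 fast=19: a[fast]=14≠a[slow]=13 write a[9]=14, slow++,fast++
slow=9 fast=20: a[fast]=14=a[slow] dup, fast++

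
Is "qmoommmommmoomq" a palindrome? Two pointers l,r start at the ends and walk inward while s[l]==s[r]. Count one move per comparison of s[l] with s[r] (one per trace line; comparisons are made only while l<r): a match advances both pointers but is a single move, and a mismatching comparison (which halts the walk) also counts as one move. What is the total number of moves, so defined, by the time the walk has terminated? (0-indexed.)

[0,14] 'q'=='q' → l++,r--
[1,13] 'm'=='m' → l++,r--
[2,12] 'o'=='o' → l++,r--
[3,11] 'o'=='o' → l++,r--
[4,10] 'm'=='m' → l++,r--
[5,9] 'm'=='m' → l++,r--
[6,8] 'm'=='m' → l++,r--

7 moves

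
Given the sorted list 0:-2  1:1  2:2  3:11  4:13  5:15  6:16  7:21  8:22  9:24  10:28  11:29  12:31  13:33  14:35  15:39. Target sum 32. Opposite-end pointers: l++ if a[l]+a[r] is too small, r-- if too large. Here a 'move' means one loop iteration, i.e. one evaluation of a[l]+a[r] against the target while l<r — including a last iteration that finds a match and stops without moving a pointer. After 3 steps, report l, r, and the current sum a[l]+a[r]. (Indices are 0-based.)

l=0 r=15: -2+39=37 >32, r--
l=0 r=14: -2+35=33 >32, r--
l=0 r=13: -2+33=31 <32, l++

l=1, r=13, sum=34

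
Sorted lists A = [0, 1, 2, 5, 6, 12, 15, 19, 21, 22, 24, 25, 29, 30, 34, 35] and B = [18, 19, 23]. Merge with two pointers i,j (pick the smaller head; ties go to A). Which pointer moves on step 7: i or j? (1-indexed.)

[i=1,j=1] A[i]=0<=B[j]=18 take 0 → i++
[i=2,j=1] A[i]=1<=B[j]=18 take 1 → i++
[i=3,j=1] A[i]=2<=B[j]=18 take 2 → i++
[i=4,j=1] A[i]=5<=B[j]=18 take 5 → i++
[i=5,j=1] A[i]=6<=B[j]=18 take 6 → i++
[i=6,j=1] A[i]=12<=B[j]=18 take 12 → i++
[i=7,j=1] A[i]=15<=B[j]=18 take 15 → i++

i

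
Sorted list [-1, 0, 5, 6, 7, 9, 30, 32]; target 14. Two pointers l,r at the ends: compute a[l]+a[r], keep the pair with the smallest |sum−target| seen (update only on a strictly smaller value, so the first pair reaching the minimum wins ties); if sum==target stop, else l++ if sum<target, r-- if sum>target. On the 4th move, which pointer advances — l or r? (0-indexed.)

l=0 r=7: -1+32=31 d=17 *, r--
l=0 r=6: -1+30=29 d=15 *, r--
l=0 r=5: -1+9=8 d=6 *, l++
l=1 r=5: 0+9=9 d=5 *, l++

l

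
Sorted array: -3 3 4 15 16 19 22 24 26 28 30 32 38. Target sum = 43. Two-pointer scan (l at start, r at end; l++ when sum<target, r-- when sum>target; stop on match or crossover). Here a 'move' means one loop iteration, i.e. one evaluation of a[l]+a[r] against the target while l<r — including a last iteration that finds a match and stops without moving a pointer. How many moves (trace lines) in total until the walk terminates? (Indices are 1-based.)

7 moves

l=1 r=13: -3+38=35 <43, l++
l=2 r=13: 3+38=41 <43, l++
l=3 r=13: 4+38=42 <43, l++
l=4 r=13: 15+38=53 >43, r--
l=4 r=12: 15+32=47 >43, r--
l=4 r=11: 15+30=45 >43, r--
l=4 r=10: 15+28=43, found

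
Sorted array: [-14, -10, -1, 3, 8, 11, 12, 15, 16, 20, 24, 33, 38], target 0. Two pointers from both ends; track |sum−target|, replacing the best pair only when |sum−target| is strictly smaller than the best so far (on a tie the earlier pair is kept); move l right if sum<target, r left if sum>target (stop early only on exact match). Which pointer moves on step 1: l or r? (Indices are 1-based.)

l=1 r=13: -14+38=24 d=24 *, r--

r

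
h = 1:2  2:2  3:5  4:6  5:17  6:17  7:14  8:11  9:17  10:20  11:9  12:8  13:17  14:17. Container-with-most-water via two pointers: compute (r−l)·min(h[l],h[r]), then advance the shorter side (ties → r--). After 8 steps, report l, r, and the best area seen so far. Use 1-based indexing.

[1,14] min(2,17)*13=26 best=26 * → l++
[2,14] min(2,17)*12=24 best=26 → l++
[3,14] min(5,17)*11=55 best=55 * → l++
[4,14] min(6,17)*10=60 best=60 * → l++
[5,14] min(17,17)*9=153 best=153 * → r--
[5,13] min(17,17)*8=136 best=153 → r--
[5,12] min(17,8)*7=56 best=153 → r--
[5,11] min(17,9)*6=54 best=153 → r--

l=5, r=10, best area=153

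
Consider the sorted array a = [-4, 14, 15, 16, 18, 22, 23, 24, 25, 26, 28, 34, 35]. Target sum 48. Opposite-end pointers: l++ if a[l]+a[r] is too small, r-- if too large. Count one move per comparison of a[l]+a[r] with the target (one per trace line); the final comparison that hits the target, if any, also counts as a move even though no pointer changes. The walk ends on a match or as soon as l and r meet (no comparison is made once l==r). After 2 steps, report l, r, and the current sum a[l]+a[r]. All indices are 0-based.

l=1, r=11, sum=48

[0,12] -4+35=31 <48 → l++
[1,12] 14+35=49 >48 → r--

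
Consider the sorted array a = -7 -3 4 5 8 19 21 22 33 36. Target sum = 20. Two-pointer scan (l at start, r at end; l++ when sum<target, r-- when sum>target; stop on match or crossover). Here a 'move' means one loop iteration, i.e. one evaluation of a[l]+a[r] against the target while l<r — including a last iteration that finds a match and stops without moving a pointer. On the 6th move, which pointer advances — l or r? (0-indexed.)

l=0 r=9: -7+36=29 >20, r--
l=0 r=8: -7+33=26 >20, r--
l=0 r=7: -7+22=15 <20, l++
l=1 r=7: -3+22=19 <20, l++
l=2 r=7: 4+22=26 >20, r--
l=2 r=6: 4+21=25 >20, r--

r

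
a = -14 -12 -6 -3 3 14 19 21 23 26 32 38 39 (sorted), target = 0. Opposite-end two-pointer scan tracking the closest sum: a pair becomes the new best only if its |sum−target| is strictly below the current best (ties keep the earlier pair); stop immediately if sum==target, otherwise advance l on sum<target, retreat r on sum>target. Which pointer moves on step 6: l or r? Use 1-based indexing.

l=1 r=13: -14+39=25 d=25 *, r--
l=1 r=12: -14+38=24 d=24 *, r--
l=1 r=11: -14+32=18 d=18 *, r--
l=1 r=10: -14+26=12 d=12 *, r--
l=1 r=9: -14+23=9 d=9 *, r--
l=1 r=8: -14+21=7 d=7 *, r--

r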